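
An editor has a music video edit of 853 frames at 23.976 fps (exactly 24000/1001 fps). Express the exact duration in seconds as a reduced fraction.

Running time = 853 ÷ (24000/1001) = 853 × 1001/24000 = 853853/24000 s.

853853/24000 seconds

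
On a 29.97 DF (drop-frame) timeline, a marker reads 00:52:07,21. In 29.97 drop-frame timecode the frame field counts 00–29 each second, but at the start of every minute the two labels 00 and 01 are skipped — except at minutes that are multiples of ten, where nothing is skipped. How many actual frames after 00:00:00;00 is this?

As if non-drop at 30 labels/s: (0 × 3600 + 52 × 60 + 7) × 30 + 21 = 93831.
Minute boundaries passed: 52; those not divisible by 10: 52 − 5 = 47; dropped labels = 2 × 47 = 94.
Actual frame index = 93831 − 94 = 93737.

93737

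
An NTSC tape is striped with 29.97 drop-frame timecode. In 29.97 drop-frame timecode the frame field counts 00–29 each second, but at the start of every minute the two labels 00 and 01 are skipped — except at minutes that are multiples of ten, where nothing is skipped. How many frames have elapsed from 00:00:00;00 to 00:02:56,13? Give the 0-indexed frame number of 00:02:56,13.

As if non-drop at 30 labels/s: (0 × 3600 + 2 × 60 + 56) × 30 + 13 = 5293.
Minute boundaries passed: 2; those not divisible by 10: 2 − 0 = 2; dropped labels = 2 × 2 = 4.
Actual frame index = 5293 − 4 = 5289.

5289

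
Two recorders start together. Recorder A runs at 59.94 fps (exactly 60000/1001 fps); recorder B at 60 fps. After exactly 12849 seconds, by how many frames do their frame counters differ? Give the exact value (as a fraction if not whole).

770940/1001 frames

A emits 60000/1001 × 12849 = 770940000/1001 frames; B emits 60 × 12849 = 770940.
Difference = 770940/1001 frames (≈ 770.1698); B is ahead of A.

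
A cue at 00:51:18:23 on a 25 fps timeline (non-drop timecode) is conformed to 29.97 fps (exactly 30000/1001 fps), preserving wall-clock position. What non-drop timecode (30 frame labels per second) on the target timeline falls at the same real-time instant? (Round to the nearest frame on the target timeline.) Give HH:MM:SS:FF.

Source frame index: (0×3600 + 51×60 + 18) × 25 + 23 = 76973.
Real time: 76973 / (25) = 76973/25 s.
Target frame: (76973/25) × (30000/1001) = 7105200/77 ≈ 92275.325 → 92275.
At 30 labels/s: frame 92275 → 00:51:15:25.

00:51:15:25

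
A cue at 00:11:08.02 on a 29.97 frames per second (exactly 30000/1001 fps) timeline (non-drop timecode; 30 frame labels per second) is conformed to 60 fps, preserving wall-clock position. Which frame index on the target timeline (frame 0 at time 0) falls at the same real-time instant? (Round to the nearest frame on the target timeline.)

frame 40124

Source frame index: (0×3600 + 11×60 + 8) × 30 + 2 = 20042.
Real time: 20042 / (30000/1001) = 10031021/15000 s.
Target frame: (10031021/15000) × (60) = 10031021/250 ≈ 40124.084 → 40124.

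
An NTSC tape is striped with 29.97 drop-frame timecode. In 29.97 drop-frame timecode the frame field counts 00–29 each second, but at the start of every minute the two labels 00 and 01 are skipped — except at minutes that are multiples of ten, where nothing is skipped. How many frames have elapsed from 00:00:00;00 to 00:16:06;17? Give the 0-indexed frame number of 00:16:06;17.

28967

As if non-drop at 30 labels/s: (0 × 3600 + 16 × 60 + 6) × 30 + 17 = 28997.
Minute boundaries passed: 16; those not divisible by 10: 16 − 1 = 15; dropped labels = 2 × 15 = 30.
Actual frame index = 28997 − 30 = 28967.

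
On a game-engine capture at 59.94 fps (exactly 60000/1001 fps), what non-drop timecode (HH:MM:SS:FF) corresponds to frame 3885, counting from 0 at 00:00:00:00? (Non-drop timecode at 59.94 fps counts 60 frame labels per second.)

3885 ÷ 60 = 64 full seconds, remainder 45 frames.
64 s = 0 h 1 min 4 s.
Timecode: 00:01:04:45.

00:01:04:45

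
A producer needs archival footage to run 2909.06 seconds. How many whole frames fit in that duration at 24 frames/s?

Frames = 2909.06 × 24 = 1745436/25 ≈ 69817.4400.
Complete frames: 69817.

69817 frames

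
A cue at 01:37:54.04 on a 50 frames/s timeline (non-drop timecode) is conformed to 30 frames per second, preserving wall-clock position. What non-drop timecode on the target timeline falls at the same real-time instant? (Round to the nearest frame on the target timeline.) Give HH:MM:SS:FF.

01:37:54:02

Source frame index: (1×3600 + 37×60 + 54) × 50 + 4 = 293704.
Real time: 293704 / (50) = 146852/25 s.
Target frame: (146852/25) × (30) = 881112/5 ≈ 176222.400 → 176222.
At 30 labels/s: frame 176222 → 01:37:54:02.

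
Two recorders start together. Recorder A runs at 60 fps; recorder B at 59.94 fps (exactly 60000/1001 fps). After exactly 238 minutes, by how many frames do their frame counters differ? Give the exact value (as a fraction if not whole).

238 min = 14280 s.
A emits 60 × 14280 = 856800 frames; B emits 60000/1001 × 14280 = 122400000/143.
Difference = 122400/143 frames (≈ 855.9441); B is behind A.

122400/143 frames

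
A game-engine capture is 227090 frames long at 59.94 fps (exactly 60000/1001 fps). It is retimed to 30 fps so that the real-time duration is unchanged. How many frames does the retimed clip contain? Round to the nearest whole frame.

Frames at target rate = 227090 × (30) / (60000/1001) = 22731709/200 ≈ 113658.545.
Nearest whole frame: 113659.

113659 frames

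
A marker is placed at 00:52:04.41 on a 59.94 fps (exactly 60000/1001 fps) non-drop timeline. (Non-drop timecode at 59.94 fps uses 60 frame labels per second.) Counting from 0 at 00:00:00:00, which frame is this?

Total seconds to the label: (0 × 3600 + 52 × 60 + 4) = 3124.
Frame index = 3124 × 60 + 41 = 187481.

187481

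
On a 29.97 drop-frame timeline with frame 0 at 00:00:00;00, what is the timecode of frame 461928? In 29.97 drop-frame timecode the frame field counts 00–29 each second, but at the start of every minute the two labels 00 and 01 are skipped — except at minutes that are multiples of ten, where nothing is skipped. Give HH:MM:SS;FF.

Ten DF minutes hold 17982 frames, so frame 461928 lies in block 25 (frames 449550–467531) with 12378 frames into that block.
The block's first minute is 1800 frames and the rest 1798 each; 12378 frames reaches minute 6, so 25 × 18 + 6 × 2 = 462 labels have been skipped so far.
Adding those back, label number 461928 + 462 = 462390 at 30 labels/s is 15413 s + 0 f = 4 h 16 min 53 s frame 0, i.e. 04:16:53;00.

04:16:53;00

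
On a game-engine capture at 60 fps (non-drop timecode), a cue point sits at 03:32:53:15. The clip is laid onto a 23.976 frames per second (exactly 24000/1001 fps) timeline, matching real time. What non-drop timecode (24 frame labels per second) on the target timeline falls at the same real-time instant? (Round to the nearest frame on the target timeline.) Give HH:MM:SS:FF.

Source frame index: (3×3600 + 32×60 + 53) × 60 + 15 = 766395.
Real time: 766395 / (60) = 51093/4 s.
Target frame: (51093/4) × (24000/1001) = 43794000/143 ≈ 306251.748 → 306252.
At 24 labels/s: frame 306252 → 03:32:40:12.

03:32:40:12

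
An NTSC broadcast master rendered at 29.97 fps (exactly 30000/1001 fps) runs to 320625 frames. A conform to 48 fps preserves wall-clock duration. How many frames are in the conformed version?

Target frames = source frames × (target rate / source rate) = 320625 × (48)/(30000/1001) = 320625 × 1001/625 = 513513.

513513 frames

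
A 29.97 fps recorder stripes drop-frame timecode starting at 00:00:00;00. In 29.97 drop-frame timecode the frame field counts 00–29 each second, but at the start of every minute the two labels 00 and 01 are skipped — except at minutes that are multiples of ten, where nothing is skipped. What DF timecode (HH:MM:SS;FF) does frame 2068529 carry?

19:10:19;29

Each 10-minute DF block holds 10 × 60 × 30 − 9 × 2 = 17982 frames. 2068529 ÷ 17982 → 115 full blocks, remainder 599.
Within the partial block the first minute is 1800 frames and each further minute 1798, so 0 further minute boundaries passed. Total skipped labels = 18 × 115 + 2 × 0 = 2070.
Non-drop label index = 2068529 + 2070 = 2070599; at 30 labels/s that is 19:10:19:29, i.e. DF 19:10:19;29.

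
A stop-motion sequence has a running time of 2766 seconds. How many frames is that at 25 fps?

Frames = 2766 × 25 = 69150.

69150 frames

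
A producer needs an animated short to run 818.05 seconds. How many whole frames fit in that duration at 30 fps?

Frames = 818.05 × 30 = 49083/2 ≈ 24541.5000.
Complete frames: 24541.

24541 frames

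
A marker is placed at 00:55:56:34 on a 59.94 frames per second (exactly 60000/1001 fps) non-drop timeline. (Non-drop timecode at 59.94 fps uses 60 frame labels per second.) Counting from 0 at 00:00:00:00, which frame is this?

201394

Total seconds to the label: (0 × 3600 + 55 × 60 + 56) = 3356.
Frame index = 3356 × 60 + 34 = 201394.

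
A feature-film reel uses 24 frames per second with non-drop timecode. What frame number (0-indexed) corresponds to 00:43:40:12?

frame 62892

Total seconds to the label: (0 × 3600 + 43 × 60 + 40) = 2620.
Frame index = 2620 × 24 + 12 = 62892.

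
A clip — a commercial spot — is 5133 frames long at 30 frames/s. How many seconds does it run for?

171.1 seconds

Running time = 5133 / (30) = 171.1 s.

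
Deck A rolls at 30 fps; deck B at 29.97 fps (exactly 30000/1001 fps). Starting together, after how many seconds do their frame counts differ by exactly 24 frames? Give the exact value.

The gap grows by |30000/1001 − 30| = 30/1001 frames per second.
Time for a 24-frame gap: 24 ÷ (30/1001) = 800.8 s.

800.8 seconds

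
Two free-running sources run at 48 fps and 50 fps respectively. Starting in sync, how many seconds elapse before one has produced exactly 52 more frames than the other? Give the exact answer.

The gap grows by |50 − 48| = 2 frames per second.
Time for a 52-frame gap: 52 ÷ (2) = 26 s.

26 seconds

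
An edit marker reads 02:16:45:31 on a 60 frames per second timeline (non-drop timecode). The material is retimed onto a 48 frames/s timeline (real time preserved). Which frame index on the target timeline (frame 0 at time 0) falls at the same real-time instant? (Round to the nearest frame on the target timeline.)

frame 393865

Source frame index: (2×3600 + 16×60 + 45) × 60 + 31 = 492331.
Real time: 492331 / (60) = 492331/60 s.
Target frame: (492331/60) × (48) = 1969324/5 ≈ 393864.800 → 393865.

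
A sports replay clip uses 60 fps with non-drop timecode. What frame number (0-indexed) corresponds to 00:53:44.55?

Total seconds to the label: (0 × 3600 + 53 × 60 + 44) = 3224.
Frame index = 3224 × 60 + 55 = 193495.

193495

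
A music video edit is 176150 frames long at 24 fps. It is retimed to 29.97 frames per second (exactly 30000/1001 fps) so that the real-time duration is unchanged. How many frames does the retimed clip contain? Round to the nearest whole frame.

219968 frames

Frames at target rate = 176150 × (30000/1001) / (24) = 16937500/77 ≈ 219967.532.
Nearest whole frame: 219968.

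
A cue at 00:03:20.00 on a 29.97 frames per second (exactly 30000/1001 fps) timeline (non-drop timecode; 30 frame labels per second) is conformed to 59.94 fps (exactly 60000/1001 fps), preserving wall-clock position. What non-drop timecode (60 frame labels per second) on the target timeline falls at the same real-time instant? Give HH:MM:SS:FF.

Source frame index: (0×3600 + 3×60 + 20) × 30 + 0 = 6000.
Real time: 6000 / (30000/1001) = 1001/5 s.
Target frame: (1001/5) × (60000/1001) = 12000.
At 60 labels/s: frame 12000 → 00:03:20:00.

00:03:20:00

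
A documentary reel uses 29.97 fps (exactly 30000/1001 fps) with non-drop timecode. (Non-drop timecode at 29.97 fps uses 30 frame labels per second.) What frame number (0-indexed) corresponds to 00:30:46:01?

Total seconds to the label: (0 × 3600 + 30 × 60 + 46) = 1846.
Frame index = 1846 × 30 + 1 = 55381.

55381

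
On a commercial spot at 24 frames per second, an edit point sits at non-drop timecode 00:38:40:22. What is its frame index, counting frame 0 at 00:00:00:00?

Total seconds to the label: (0 × 3600 + 38 × 60 + 40) = 2320.
Frame index = 2320 × 24 + 22 = 55702.

frame 55702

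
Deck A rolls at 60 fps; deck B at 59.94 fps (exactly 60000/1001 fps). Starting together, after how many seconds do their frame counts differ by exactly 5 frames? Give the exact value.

1001/12 seconds

The gap grows by |60000/1001 − 60| = 60/1001 frames per second.
Time for a 5-frame gap: 5 ÷ (60/1001) = 1001/12 s.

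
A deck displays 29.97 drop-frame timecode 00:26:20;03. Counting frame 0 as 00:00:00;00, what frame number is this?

47355

As if non-drop at 30 labels/s: (0 × 3600 + 26 × 60 + 20) × 30 + 3 = 47403.
Minute boundaries passed: 26; those not divisible by 10: 26 − 2 = 24; dropped labels = 2 × 24 = 48.
Actual frame index = 47403 − 48 = 47355.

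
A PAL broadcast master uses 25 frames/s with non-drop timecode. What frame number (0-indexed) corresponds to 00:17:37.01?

Total seconds to the label: (0 × 3600 + 17 × 60 + 37) = 1057.
Frame index = 1057 × 25 + 1 = 26426.

frame 26426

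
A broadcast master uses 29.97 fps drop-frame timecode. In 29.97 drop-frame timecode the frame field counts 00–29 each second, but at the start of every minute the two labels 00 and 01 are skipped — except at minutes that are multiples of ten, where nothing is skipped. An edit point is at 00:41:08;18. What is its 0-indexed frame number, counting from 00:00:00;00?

73984

As if non-drop at 30 labels/s: (0 × 3600 + 41 × 60 + 8) × 30 + 18 = 74058.
Minute boundaries passed: 41; those not divisible by 10: 41 − 4 = 37; dropped labels = 2 × 37 = 74.
Actual frame index = 74058 − 74 = 73984.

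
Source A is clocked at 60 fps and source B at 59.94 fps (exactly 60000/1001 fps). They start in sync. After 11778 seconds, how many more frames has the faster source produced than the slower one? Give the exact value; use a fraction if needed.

A emits 60 × 11778 = 706680 frames; B emits 60000/1001 × 11778 = 54360000/77.
Difference = 54360/77 frames (≈ 705.9740); B is behind A.

54360/77 frames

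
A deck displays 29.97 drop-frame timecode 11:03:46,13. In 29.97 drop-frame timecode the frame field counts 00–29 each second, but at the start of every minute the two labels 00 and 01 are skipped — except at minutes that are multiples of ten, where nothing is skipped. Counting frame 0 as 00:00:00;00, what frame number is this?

1193599

Complete 10-minute blocks: 66, each 17982 frames → 1186812.
Remaining 3 whole minutes in the current block: 1800 + 2 × 1798 = 5396 frames.
Within the current minute: 46 × 30 + 13 − 2 = 1391 (labels ;00/;01 skipped at this minute). Total = 1186812 + 5396 + 1391 = 1193599.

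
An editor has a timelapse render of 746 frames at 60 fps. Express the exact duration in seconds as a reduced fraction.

Running time = 746 ÷ (60) = 746 × 1/60 = 373/30 s.

373/30 seconds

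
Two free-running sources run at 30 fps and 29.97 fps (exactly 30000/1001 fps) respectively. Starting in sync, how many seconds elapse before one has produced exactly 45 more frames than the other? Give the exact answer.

The gap grows by |30000/1001 − 30| = 30/1001 frames per second.
Time for a 45-frame gap: 45 ÷ (30/1001) = 1501.5 s.

1501.5 seconds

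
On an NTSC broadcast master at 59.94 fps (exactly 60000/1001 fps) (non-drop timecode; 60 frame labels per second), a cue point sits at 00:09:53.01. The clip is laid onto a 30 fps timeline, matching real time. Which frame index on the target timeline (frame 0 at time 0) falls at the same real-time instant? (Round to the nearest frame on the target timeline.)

frame 17808

Source frame index: (0×3600 + 9×60 + 53) × 60 + 1 = 35581.
Real time: 35581 / (60000/1001) = 35616581/60000 s.
Target frame: (35616581/60000) × (30) = 35616581/2000 ≈ 17808.290 → 17808.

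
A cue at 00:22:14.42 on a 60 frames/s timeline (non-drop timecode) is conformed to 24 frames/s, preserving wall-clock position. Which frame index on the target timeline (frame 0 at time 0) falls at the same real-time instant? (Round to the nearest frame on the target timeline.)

frame 32033

Source frame index: (0×3600 + 22×60 + 14) × 60 + 42 = 80082.
Real time: 80082 / (60) = 13347/10 s.
Target frame: (13347/10) × (24) = 160164/5 ≈ 32032.800 → 32033.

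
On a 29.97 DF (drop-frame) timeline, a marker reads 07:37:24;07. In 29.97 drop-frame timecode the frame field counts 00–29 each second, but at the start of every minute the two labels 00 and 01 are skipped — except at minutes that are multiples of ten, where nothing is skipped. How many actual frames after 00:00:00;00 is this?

As if non-drop at 30 labels/s: (7 × 3600 + 37 × 60 + 24) × 30 + 7 = 823327.
Minute boundaries passed: 457; those not divisible by 10: 457 − 45 = 412; dropped labels = 2 × 412 = 824.
Actual frame index = 823327 − 824 = 822503.

822503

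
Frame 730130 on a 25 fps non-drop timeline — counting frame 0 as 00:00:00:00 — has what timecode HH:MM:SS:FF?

730130 ÷ 25 = 29205 full seconds, remainder 5 frames.
29205 s = 8 h 6 min 45 s.
Timecode: 08:06:45:05.

08:06:45:05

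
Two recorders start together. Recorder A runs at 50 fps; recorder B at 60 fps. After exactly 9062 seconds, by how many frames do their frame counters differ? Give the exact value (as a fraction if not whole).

90620 frames

A emits 50 × 9062 = 453100 frames; B emits 60 × 9062 = 543720.
Difference = 90620 frames; B is ahead of A.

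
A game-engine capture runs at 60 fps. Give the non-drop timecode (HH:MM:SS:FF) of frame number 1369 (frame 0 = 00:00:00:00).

1369 ÷ 60 = 22 full seconds, remainder 49 frames.
22 s = 0 h 0 min 22 s.
Timecode: 00:00:22:49.

00:00:22:49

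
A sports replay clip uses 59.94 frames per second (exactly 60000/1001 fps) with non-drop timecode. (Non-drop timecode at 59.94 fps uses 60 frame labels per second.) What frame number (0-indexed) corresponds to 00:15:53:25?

Total seconds to the label: (0 × 3600 + 15 × 60 + 53) = 953.
Frame index = 953 × 60 + 25 = 57205.

frame 57205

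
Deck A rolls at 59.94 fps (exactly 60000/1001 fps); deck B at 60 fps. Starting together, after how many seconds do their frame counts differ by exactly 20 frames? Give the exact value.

The gap grows by |60 − 60000/1001| = 60/1001 frames per second.
Time for a 20-frame gap: 20 ÷ (60/1001) = 1001/3 s.

1001/3 seconds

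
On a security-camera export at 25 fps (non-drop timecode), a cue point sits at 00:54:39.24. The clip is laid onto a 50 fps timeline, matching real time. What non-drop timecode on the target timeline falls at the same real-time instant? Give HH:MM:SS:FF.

Source frame index: (0×3600 + 54×60 + 39) × 25 + 24 = 81999.
Real time: 81999 / (25) = 81999/25 s.
Target frame: (81999/25) × (50) = 163998.
At 50 labels/s: frame 163998 → 00:54:39:48.

00:54:39:48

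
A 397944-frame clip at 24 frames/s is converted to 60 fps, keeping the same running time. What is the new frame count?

994860 frames

Target frames = source frames × (target rate / source rate) = 397944 × (60)/(24) = 397944 × 5/2 = 994860.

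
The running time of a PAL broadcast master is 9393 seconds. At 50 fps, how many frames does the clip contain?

Frames = 9393 × 50 = 469650.

469650 frames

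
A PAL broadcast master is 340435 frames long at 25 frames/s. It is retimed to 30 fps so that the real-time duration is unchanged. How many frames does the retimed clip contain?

408522 frames

Target frames = source frames × (target rate / source rate) = 340435 × (30)/(25) = 340435 × 6/5 = 408522.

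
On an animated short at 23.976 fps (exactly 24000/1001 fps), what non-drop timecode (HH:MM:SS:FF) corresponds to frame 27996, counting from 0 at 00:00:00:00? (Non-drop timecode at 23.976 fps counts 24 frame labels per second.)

00:19:26:12

27996 ÷ 24 = 1166 full seconds, remainder 12 frames.
1166 s = 0 h 19 min 26 s.
Timecode: 00:19:26:12.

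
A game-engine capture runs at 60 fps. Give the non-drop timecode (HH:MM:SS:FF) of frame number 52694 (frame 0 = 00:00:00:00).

52694 ÷ 60 = 878 full seconds, remainder 14 frames.
878 s = 0 h 14 min 38 s.
Timecode: 00:14:38:14.

00:14:38:14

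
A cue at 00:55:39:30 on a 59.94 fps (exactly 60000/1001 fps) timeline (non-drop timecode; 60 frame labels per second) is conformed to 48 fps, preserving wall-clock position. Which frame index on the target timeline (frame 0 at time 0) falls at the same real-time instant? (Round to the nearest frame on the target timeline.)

frame 160456

Source frame index: (0×3600 + 55×60 + 39) × 60 + 30 = 200370.
Real time: 200370 / (60000/1001) = 6685679/2000 s.
Target frame: (6685679/2000) × (48) = 20057037/125 ≈ 160456.296 → 160456.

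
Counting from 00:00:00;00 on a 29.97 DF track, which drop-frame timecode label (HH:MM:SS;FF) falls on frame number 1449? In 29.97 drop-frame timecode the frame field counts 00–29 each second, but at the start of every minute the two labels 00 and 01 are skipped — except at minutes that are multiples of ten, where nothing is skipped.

Each 10-minute DF block holds 10 × 60 × 30 − 9 × 2 = 17982 frames. 1449 ÷ 17982 → 0 full blocks, remainder 1449.
Within the partial block the first minute is 1800 frames and each further minute 1798, so 0 further minute boundaries passed. Total skipped labels = 18 × 0 + 2 × 0 = 0.
Non-drop label index = 1449 + 0 = 1449; at 30 labels/s that is 00:00:48:09, i.e. DF 00:00:48;09.

00:00:48;09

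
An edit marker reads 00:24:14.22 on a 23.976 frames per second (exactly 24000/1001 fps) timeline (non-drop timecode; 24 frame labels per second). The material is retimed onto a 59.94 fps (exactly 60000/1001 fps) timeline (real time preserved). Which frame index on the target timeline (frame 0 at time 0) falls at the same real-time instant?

frame 87295

Source frame index: (0×3600 + 24×60 + 14) × 24 + 22 = 34918.
Real time: 34918 / (24000/1001) = 17476459/12000 s.
Target frame: (17476459/12000) × (60000/1001) = 87295.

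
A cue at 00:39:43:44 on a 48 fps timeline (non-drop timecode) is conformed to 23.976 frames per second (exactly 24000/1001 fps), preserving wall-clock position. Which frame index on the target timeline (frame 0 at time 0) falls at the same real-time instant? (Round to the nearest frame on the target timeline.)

frame 57157

Source frame index: (0×3600 + 39×60 + 43) × 48 + 44 = 114428.
Real time: 114428 / (48) = 28607/12 s.
Target frame: (28607/12) × (24000/1001) = 57214000/1001 ≈ 57156.843 → 57157.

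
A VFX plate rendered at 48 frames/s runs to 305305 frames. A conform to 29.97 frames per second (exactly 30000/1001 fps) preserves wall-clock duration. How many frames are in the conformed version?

Target frames = source frames × (target rate / source rate) = 305305 × (30000/1001)/(48) = 305305 × 625/1001 = 190625.

190625 frames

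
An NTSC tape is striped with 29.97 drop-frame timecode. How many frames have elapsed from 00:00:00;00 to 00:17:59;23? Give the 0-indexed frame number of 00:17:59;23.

Complete 10-minute blocks: 1, each 17982 frames → 17982.
Remaining 7 whole minutes in the current block: 1800 + 6 × 1798 = 12588 frames.
Within the current minute: 59 × 30 + 23 − 2 = 1791 (labels ;00/;01 skipped at this minute). Total = 17982 + 12588 + 1791 = 32361.

32361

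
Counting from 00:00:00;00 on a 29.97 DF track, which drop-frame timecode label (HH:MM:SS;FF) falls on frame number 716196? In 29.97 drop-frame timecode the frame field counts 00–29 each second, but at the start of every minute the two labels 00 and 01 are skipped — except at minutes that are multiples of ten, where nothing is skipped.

Each 10-minute DF block holds 10 × 60 × 30 − 9 × 2 = 17982 frames. 716196 ÷ 17982 → 39 full blocks, remainder 14898.
Within the partial block the first minute is 1800 frames and each further minute 1798, so 8 further minute boundaries passed. Total skipped labels = 18 × 39 + 2 × 8 = 718.
Non-drop label index = 716196 + 718 = 716914; at 30 labels/s that is 06:38:17:04, i.e. DF 06:38:17;04.

06:38:17;04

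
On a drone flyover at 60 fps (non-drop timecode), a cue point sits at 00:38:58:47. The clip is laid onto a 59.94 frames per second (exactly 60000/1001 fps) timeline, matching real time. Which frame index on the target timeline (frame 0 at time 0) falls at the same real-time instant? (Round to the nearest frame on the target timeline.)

frame 140187

Source frame index: (0×3600 + 38×60 + 58) × 60 + 47 = 140327.
Real time: 140327 / (60) = 140327/60 s.
Target frame: (140327/60) × (60000/1001) = 12757000/91 ≈ 140186.813 → 140187.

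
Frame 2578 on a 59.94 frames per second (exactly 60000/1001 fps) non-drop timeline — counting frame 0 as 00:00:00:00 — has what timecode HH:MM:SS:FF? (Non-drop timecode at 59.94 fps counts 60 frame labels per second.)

00:00:42:58

2578 ÷ 60 = 42 full seconds, remainder 58 frames.
42 s = 0 h 0 min 42 s.
Timecode: 00:00:42:58.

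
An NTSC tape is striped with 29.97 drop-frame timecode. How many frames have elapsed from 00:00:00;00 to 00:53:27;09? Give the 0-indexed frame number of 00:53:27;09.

Complete 10-minute blocks: 5, each 17982 frames → 89910.
Remaining 3 whole minutes in the current block: 1800 + 2 × 1798 = 5396 frames.
Within the current minute: 27 × 30 + 9 − 2 = 817 (labels ;00/;01 skipped at this minute). Total = 89910 + 5396 + 817 = 96123.

96123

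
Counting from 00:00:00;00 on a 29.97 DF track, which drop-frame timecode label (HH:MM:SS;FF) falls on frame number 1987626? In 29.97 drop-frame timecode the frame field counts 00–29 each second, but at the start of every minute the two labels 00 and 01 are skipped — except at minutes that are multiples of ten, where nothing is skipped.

Each 10-minute DF block holds 10 × 60 × 30 − 9 × 2 = 17982 frames. 1987626 ÷ 17982 → 110 full blocks, remainder 9606.
Within the partial block the first minute is 1800 frames and each further minute 1798, so 5 further minute boundaries passed. Total skipped labels = 18 × 110 + 2 × 5 = 1990.
Non-drop label index = 1987626 + 1990 = 1989616; at 30 labels/s that is 18:25:20:16, i.e. DF 18:25:20;16.

18:25:20;16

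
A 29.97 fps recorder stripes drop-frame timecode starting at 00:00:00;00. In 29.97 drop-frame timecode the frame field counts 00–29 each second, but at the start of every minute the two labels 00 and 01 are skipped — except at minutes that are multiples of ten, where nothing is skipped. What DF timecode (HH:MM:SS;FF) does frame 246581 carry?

Each 10-minute DF block holds 10 × 60 × 30 − 9 × 2 = 17982 frames. 246581 ÷ 17982 → 13 full blocks, remainder 12815.
Within the partial block the first minute is 1800 frames and each further minute 1798, so 7 further minute boundaries passed. Total skipped labels = 18 × 13 + 2 × 7 = 248.
Non-drop label index = 246581 + 248 = 246829; at 30 labels/s that is 02:17:07:19, i.e. DF 02:17:07;19.

02:17:07;19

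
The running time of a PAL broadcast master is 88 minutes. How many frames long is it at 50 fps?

264000 frames

88 min = 5280 s.
Frames = 5280 × 50 = 264000.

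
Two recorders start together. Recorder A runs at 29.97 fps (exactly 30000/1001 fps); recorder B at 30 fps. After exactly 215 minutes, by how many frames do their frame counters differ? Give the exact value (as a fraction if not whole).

387000/1001 frames

215 min = 12900 s.
A emits 30000/1001 × 12900 = 387000000/1001 frames; B emits 30 × 12900 = 387000.
Difference = 387000/1001 frames (≈ 386.6134); B is ahead of A.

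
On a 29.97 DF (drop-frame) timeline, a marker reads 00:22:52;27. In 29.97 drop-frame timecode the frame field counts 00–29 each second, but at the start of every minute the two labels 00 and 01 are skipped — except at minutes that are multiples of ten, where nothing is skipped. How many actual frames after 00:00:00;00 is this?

As if non-drop at 30 labels/s: (0 × 3600 + 22 × 60 + 52) × 30 + 27 = 41187.
Minute boundaries passed: 22; those not divisible by 10: 22 − 2 = 20; dropped labels = 2 × 20 = 40.
Actual frame index = 41187 − 40 = 41147.

41147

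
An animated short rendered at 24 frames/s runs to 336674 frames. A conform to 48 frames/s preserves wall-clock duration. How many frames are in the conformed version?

673348 frames

Target frames = source frames × (target rate / source rate) = 336674 × (48)/(24) = 336674 × 2 = 673348.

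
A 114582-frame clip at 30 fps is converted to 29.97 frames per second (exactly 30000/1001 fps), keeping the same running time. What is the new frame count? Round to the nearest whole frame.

114468 frames

Frames at target rate = 114582 × (30000/1001) / (30) = 8814000/77 ≈ 114467.532.
Nearest whole frame: 114468.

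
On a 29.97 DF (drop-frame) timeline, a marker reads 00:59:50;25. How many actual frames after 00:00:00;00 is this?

107617

As if non-drop at 30 labels/s: (0 × 3600 + 59 × 60 + 50) × 30 + 25 = 107725.
Minute boundaries passed: 59; those not divisible by 10: 59 − 5 = 54; dropped labels = 2 × 54 = 108.
Actual frame index = 107725 − 108 = 107617.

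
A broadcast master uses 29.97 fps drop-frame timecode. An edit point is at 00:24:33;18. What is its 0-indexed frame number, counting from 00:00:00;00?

44164

Complete 10-minute blocks: 2, each 17982 frames → 35964.
Remaining 4 whole minutes in the current block: 1800 + 3 × 1798 = 7194 frames.
Within the current minute: 33 × 30 + 18 − 2 = 1006 (labels ;00/;01 skipped at this minute). Total = 35964 + 7194 + 1006 = 44164.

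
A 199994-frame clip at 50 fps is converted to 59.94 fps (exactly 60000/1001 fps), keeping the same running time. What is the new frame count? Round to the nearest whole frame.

239753 frames

Frames at target rate = 199994 × (60000/1001) / (50) = 239992800/1001 ≈ 239753.047.
Nearest whole frame: 239753.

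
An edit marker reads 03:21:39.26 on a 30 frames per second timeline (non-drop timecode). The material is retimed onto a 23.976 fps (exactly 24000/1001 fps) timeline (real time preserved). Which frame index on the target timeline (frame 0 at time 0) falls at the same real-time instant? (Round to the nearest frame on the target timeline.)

frame 290107

Source frame index: (3×3600 + 21×60 + 39) × 30 + 26 = 362996.
Real time: 362996 / (30) = 181498/15 s.
Target frame: (181498/15) × (24000/1001) = 290396800/1001 ≈ 290106.693 → 290107.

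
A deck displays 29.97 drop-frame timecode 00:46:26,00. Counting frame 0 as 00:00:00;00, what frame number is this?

Complete 10-minute blocks: 4, each 17982 frames → 71928.
Remaining 6 whole minutes in the current block: 1800 + 5 × 1798 = 10790 frames.
Within the current minute: 26 × 30 + 0 − 2 = 778 (labels ;00/;01 skipped at this minute). Total = 71928 + 10790 + 778 = 83496.

83496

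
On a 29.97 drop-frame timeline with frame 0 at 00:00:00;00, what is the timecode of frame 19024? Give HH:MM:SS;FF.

00:10:34;22

Each 10-minute DF block holds 10 × 60 × 30 − 9 × 2 = 17982 frames. 19024 ÷ 17982 → 1 full block, remainder 1042.
Within the partial block the first minute is 1800 frames and each further minute 1798, so 0 further minute boundaries passed. Total skipped labels = 18 × 1 + 2 × 0 = 18.
Non-drop label index = 19024 + 18 = 19042; at 30 labels/s that is 00:10:34:22, i.e. DF 00:10:34;22.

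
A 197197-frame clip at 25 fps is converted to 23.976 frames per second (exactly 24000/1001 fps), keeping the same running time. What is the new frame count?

189120 frames

Target frames = source frames × (target rate / source rate) = 197197 × (24000/1001)/(25) = 197197 × 960/1001 = 189120.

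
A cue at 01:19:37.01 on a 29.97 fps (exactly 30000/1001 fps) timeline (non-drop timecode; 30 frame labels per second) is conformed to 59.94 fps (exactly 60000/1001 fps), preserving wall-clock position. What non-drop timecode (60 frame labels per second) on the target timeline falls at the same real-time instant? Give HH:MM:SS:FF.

Source frame index: (1×3600 + 19×60 + 37) × 30 + 1 = 143311.
Real time: 143311 / (30000/1001) = 143454311/30000 s.
Target frame: (143454311/30000) × (60000/1001) = 286622.
At 60 labels/s: frame 286622 → 01:19:37:02.

01:19:37:02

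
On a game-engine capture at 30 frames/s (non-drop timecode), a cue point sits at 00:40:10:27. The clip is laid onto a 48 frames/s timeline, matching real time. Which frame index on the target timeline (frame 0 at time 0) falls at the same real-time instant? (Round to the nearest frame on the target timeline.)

Source frame index: (0×3600 + 40×60 + 10) × 30 + 27 = 72327.
Real time: 72327 / (30) = 24109/10 s.
Target frame: (24109/10) × (48) = 578616/5 ≈ 115723.200 → 115723.

frame 115723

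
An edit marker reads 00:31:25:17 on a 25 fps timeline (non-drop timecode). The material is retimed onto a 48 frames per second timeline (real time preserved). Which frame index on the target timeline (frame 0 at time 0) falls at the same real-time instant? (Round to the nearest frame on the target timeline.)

frame 90513

Source frame index: (0×3600 + 31×60 + 25) × 25 + 17 = 47142.
Real time: 47142 / (25) = 47142/25 s.
Target frame: (47142/25) × (48) = 2262816/25 ≈ 90512.640 → 90513.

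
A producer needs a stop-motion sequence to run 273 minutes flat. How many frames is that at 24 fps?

393120 frames

273 min = 16380 s.
Frames = 16380 × 24 = 393120.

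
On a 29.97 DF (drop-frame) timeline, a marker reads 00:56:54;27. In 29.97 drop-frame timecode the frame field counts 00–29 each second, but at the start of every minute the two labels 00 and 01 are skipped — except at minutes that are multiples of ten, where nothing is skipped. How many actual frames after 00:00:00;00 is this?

102345

As if non-drop at 30 labels/s: (0 × 3600 + 56 × 60 + 54) × 30 + 27 = 102447.
Minute boundaries passed: 56; those not divisible by 10: 56 − 5 = 51; dropped labels = 2 × 51 = 102.
Actual frame index = 102447 − 102 = 102345.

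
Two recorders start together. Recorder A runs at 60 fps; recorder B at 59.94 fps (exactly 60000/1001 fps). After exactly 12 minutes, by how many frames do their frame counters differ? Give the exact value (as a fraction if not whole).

12 min = 720 s.
A emits 60 × 720 = 43200 frames; B emits 60000/1001 × 720 = 43200000/1001.
Difference = 43200/1001 frames (≈ 43.1568); B is behind A.

43200/1001 frames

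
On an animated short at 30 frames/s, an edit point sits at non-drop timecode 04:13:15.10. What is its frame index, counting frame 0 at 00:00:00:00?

frame 455860

Total seconds to the label: (4 × 3600 + 13 × 60 + 15) = 15195.
Frame index = 15195 × 30 + 10 = 455860.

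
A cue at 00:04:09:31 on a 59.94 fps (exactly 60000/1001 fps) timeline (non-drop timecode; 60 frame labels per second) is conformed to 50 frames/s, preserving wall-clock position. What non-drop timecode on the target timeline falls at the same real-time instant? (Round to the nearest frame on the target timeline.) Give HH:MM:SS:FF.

Source frame index: (0×3600 + 4×60 + 9) × 60 + 31 = 14971.
Real time: 14971 / (60000/1001) = 14985971/60000 s.
Target frame: (14985971/60000) × (50) = 14985971/1200 ≈ 12488.309 → 12488.
At 50 labels/s: frame 12488 → 00:04:09:38.

00:04:09:38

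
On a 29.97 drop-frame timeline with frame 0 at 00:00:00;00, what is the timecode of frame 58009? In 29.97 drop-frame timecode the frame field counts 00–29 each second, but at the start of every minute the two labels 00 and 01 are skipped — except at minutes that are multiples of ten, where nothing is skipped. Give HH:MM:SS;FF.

Each 10-minute DF block holds 10 × 60 × 30 − 9 × 2 = 17982 frames. 58009 ÷ 17982 → 3 full blocks, remainder 4063.
Within the partial block the first minute is 1800 frames and each further minute 1798, so 2 further minute boundaries passed. Total skipped labels = 18 × 3 + 2 × 2 = 58.
Non-drop label index = 58009 + 58 = 58067; at 30 labels/s that is 00:32:15:17, i.e. DF 00:32:15;17.

00:32:15;17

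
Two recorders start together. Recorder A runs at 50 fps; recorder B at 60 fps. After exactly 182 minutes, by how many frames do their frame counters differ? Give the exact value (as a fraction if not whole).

182 min = 10920 s.
A emits 50 × 10920 = 546000 frames; B emits 60 × 10920 = 655200.
Difference = 109200 frames; B is ahead of A.

109200 frames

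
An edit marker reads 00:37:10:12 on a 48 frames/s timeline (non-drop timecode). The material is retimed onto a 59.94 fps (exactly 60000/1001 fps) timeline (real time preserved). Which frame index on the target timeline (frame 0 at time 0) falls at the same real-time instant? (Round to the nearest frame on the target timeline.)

Source frame index: (0×3600 + 37×60 + 10) × 48 + 12 = 107052.
Real time: 107052 / (48) = 8921/4 s.
Target frame: (8921/4) × (60000/1001) = 12165000/91 ≈ 133681.319 → 133681.

frame 133681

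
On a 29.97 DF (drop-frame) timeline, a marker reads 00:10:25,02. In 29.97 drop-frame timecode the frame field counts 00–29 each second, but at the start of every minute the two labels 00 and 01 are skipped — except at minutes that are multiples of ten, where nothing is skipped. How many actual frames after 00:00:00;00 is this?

Complete 10-minute blocks: 1, each 17982 frames → 17982.
Remaining 0 whole minutes in the current block: 0 frames.
Within the current minute: 25 × 30 + 2 = 752. Total = 17982 + 0 + 752 = 18734.

18734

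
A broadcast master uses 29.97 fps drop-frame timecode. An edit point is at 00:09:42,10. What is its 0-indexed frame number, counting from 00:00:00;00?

Complete 10-minute blocks: 0, each 17982 frames → 0.
Remaining 9 whole minutes in the current block: 1800 + 8 × 1798 = 16184 frames.
Within the current minute: 42 × 30 + 10 − 2 = 1268 (labels ;00/;01 skipped at this minute). Total = 0 + 16184 + 1268 = 17452.

17452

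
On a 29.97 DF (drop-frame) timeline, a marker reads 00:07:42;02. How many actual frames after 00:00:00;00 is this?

As if non-drop at 30 labels/s: (0 × 3600 + 7 × 60 + 42) × 30 + 2 = 13862.
Minute boundaries passed: 7; those not divisible by 10: 7 − 0 = 7; dropped labels = 2 × 7 = 14.
Actual frame index = 13862 − 14 = 13848.

13848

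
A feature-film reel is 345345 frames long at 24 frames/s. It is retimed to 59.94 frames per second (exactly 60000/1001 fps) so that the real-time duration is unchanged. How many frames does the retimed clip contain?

Target frames = source frames × (target rate / source rate) = 345345 × (60000/1001)/(24) = 345345 × 2500/1001 = 862500.

862500 frames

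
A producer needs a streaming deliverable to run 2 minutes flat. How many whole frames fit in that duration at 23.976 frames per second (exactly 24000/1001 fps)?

2877 frames

2 min = 120 s.
Frames = 120 × 24000/1001 = 2880000/1001 ≈ 2877.1229.
Complete frames: 2877.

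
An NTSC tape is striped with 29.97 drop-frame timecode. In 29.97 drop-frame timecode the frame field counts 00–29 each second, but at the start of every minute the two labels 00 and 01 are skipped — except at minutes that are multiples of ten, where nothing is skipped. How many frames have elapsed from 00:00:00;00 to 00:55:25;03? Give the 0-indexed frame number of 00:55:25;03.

99653

Complete 10-minute blocks: 5, each 17982 frames → 89910.
Remaining 5 whole minutes in the current block: 1800 + 4 × 1798 = 8992 frames.
Within the current minute: 25 × 30 + 3 − 2 = 751 (labels ;00/;01 skipped at this minute). Total = 89910 + 8992 + 751 = 99653.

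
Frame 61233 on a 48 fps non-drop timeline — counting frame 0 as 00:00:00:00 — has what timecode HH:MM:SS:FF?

61233 ÷ 48 = 1275 full seconds, remainder 33 frames.
1275 s = 0 h 21 min 15 s.
Timecode: 00:21:15:33.

00:21:15:33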